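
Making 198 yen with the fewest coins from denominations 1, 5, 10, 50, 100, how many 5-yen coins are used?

Greedy: take as many of the largest coin as possible, then repeat with the remainder.
198 − 1×100→98 − 1×50→48 − 4×10→8 − 1×5→3 − 3×1→0
Count of 5: 1

1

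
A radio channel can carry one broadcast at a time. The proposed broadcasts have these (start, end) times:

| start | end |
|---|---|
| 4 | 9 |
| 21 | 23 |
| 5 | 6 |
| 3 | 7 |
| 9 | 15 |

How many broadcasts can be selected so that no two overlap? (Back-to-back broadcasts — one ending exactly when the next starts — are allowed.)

Sorted by end: (5,6)  (3,7)  (4,9)  (9,15)  (21,23)
take (5,6); skip (3,7); take (9,15); take (21,23).
Selected 3 broadcasts.

3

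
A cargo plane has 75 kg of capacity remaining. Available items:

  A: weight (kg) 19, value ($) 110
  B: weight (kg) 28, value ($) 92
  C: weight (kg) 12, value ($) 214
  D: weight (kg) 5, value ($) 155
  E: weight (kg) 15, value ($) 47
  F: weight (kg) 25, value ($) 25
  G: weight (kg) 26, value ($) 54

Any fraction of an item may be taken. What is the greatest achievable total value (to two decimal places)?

605.47

Sort by value per unit weight and fill in that order.
Order: D (155/5=31.00) > C (214/12=17.83) > A (110/19=5.79) > B (92/28=3.29) > E (47/15=3.13) > G (54/26=2.08) > F (25/25=1.00)
Fill: take D (5 @ 155) → take C (12 @ 214) → take A (19 @ 110) → take B (28 @ 92) → take 11/15 of E → 34.47; 75/75 used.
Total value = 605.47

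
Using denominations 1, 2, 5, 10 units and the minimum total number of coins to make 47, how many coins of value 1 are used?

0

47 − 4×10→7 − 1×5→2 − 1×2→0
Count of 1: 0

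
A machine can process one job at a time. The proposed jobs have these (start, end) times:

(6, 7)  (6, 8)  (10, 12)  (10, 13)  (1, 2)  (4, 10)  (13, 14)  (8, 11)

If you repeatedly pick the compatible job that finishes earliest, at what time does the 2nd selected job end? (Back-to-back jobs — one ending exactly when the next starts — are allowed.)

Sort by end time and greedily take each interval whose start is ≥ the last chosen end.
By end time: (1,2), (6,7), (6,8), (4,10), (8,11), (10,12), (10,13), (13,14).
Pick (1,2); next start ≥ 2 → (6,7); next start ≥ 7 → (8,11); next start ≥ 11 → (13,14).
Selected: (1,2) (6,7) (8,11) (13,14)

7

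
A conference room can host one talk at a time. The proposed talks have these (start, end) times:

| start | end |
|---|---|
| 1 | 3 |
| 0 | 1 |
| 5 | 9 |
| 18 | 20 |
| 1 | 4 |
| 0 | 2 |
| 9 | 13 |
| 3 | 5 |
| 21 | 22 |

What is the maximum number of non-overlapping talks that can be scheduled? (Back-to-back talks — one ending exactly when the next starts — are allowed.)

By end time: (0,1), (0,2), (1,3), (1,4), (3,5), (5,9), (9,13), (18,20), (21,22).
Pick (0,1); next start ≥ 1 → (1,3); next start ≥ 3 → (3,5); next start ≥ 5 → (5,9); next start ≥ 9 → (9,13); next start ≥ 13 → (18,20); next start ≥ 20 → (21,22).
Selected 7 talks.

7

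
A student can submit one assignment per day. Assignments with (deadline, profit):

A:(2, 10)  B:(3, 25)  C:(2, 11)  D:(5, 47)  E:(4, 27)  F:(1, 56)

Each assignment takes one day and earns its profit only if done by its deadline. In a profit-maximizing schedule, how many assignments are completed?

5

Take jobs in profit order; each goes to the latest open slot no later than its deadline.
By profit: F(d1,56), D(d5,47), E(d4,27), B(d3,25), C(d2,11), A(d2,10)
F→slot 1; D→slot 5; E→slot 4; B→slot 3; C→slot 2; A skipped.
5 of 6 scheduled.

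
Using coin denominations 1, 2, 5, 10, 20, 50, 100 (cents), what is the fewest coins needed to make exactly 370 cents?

Greedy: take as many of the largest coin as possible, then repeat with the remainder.
370 = 3×100 + 1×50 + 1×20
Total coins = 3 + 1 + 1 = 5

5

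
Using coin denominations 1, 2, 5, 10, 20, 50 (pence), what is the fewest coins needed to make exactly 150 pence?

3

Greedy: take as many of the largest coin as possible, then repeat with the remainder.
150 = 3×50
Total coins = 3 = 3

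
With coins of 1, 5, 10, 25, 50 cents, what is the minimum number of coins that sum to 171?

Greedy: take as many of the largest coin as possible, then repeat with the remainder.
171 = 3×50 + 2×10 + 1×1
Total coins = 3 + 2 + 1 = 6

6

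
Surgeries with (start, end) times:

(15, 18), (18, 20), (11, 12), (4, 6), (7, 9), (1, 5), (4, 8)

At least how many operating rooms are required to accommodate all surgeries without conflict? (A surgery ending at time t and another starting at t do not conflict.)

starts: [1, 4, 4, 7, 11, 15, 18]
ends:   [5, 6, 8, 9, 12, 18, 20]
s1→1 s4→2 s4→3  — peak 3.

3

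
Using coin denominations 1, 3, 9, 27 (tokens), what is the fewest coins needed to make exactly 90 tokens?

Greedy: take as many of the largest coin as possible, then repeat with the remainder.
90 − 3×27→9 − 1×9→0
Total coins = 3 + 1 = 4

4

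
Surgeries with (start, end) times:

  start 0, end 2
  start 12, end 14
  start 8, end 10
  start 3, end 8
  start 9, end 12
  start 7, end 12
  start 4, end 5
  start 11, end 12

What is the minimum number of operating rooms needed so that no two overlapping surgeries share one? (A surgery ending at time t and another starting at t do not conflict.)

starts: [0, 3, 4, 7, 8, 9, 11, 12]
ends:   [2, 5, 8, 10, 12, 12, 12, 14]
s0→1 e2→0 s3→1 s4→2 e5→1 s7→2 e8→1 s8→2 s9→3  — peak 3.

3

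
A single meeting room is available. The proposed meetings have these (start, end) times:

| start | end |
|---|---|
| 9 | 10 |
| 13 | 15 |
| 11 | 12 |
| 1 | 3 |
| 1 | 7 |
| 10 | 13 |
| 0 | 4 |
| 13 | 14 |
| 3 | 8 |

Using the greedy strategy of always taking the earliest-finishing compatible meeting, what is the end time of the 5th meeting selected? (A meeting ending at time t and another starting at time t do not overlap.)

14

Sort by end time and greedily take each interval whose start is ≥ the last chosen end.
By end time: (1,3), (0,4), (1,7), (3,8), (9,10), (11,12), (10,13), (13,14), (13,15).
Pick (1,3); next start ≥ 3 → (3,8); next start ≥ 8 → (9,10); next start ≥ 10 → (11,12); next start ≥ 12 → (13,14).
Selected: (1,3) (3,8) (9,10) (11,12) (13,14)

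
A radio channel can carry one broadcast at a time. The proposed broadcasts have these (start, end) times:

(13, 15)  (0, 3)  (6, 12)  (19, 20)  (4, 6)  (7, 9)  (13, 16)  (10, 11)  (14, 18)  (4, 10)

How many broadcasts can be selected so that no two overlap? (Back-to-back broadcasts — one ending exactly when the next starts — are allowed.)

Greedy by earliest finish: after sorting by end time, pick each interval compatible with the last pick.
Sorted by end: (0,3)  (4,6)  (7,9)  (4,10)  (10,11)  (6,12)  (13,15)  (13,16)  (14,18)  (19,20)
take (0,3); take (4,6); take (7,9); take (10,11); take (13,15); take (19,20).
Selected 6 broadcasts.

6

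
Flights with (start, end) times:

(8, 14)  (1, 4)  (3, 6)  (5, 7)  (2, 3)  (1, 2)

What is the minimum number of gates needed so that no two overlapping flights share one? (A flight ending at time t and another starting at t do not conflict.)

2

Count concurrent intervals with a sweep; the peak is the room count.
starts: [1, 1, 2, 3, 5, 8]
ends:   [2, 3, 4, 6, 7, 14]
s1→1 s1→2  — peak 2.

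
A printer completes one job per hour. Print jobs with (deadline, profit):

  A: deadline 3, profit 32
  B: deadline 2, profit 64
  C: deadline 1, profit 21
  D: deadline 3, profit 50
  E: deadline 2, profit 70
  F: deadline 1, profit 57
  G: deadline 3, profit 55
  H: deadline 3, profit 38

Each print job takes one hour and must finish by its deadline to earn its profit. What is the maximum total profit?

189

Profit order: E=70 B=64 F=57 G=55 D=50 H=38 A=32 C=21
Assign: E→slot 2, B→slot 1, F skipped, G→slot 3, D skipped, H skipped, A skipped, C skipped.
Slots: [1:B] [2:E] [3:G]
Profit = 64 + 70 + 55 = 189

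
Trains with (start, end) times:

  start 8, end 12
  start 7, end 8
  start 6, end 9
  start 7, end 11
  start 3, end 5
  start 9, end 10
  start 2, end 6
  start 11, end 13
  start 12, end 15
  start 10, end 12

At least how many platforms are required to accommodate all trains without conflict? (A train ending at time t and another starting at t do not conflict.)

3

The answer is the maximum number of intervals overlapping at any instant.
Events (time:±→running): 2:+→1 3:+→2 5:-→1 6:-→0 6:+→1 7:+→2 7:+→3 … peak 3.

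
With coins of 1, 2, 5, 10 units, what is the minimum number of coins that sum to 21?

3

Greedy: take as many of the largest coin as possible, then repeat with the remainder.
21 − 2×10→1 − 1×1→0
Total coins = 2 + 1 = 3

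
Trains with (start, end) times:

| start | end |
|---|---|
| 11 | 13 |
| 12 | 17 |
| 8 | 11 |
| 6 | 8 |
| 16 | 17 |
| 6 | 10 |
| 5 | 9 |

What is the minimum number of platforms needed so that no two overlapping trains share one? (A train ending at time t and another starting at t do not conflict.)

3

Count concurrent intervals with a sweep; the peak is the room count.
Events (time:±→running): 5:+→1 6:+→2 6:+→3 … peak 3.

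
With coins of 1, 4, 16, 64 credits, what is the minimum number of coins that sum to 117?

Use the largest denomination that fits, subtract, and repeat.
117 = 1×64 + 3×16 + 1×4 + 1×1
Total coins = 1 + 3 + 1 + 1 = 6

6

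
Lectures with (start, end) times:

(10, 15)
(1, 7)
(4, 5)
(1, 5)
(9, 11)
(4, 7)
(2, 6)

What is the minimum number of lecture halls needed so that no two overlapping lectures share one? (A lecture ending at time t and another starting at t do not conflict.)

Events (time:±→running): 1:+→1 1:+→2 2:+→3 4:+→4 4:+→5 … peak 5.

5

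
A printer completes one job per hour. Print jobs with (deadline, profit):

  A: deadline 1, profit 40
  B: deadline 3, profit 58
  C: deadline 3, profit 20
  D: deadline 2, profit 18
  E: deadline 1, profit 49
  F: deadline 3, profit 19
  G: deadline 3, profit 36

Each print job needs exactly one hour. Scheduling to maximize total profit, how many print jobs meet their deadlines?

3

Take jobs in profit order; each goes to the latest open slot no later than its deadline.
By profit: B(d3,58), E(d1,49), A(d1,40), G(d3,36), C(d3,20), F(d3,19), D(d2,18)
B→slot 3; E→slot 1; A skipped; G→slot 2; C skipped; F skipped; D skipped.
3 of 7 scheduled.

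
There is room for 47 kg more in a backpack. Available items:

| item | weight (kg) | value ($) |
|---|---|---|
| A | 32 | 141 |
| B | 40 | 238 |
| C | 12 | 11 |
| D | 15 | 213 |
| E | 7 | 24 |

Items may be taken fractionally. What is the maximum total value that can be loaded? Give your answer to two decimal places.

Ratios (sorted): D 14.20, B 5.95, A 4.41, E 3.43, C 0.92
take D (15 @ 213); take 32/40 of B → 190.40. Capacity used 47/47.
Total value = 403.40

403.40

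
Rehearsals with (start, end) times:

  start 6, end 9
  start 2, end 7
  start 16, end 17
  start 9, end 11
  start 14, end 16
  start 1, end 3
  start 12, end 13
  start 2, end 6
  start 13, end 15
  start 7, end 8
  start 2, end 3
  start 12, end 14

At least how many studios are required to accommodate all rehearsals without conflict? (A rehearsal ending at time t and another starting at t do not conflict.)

4

Count concurrent intervals with a sweep; the peak is the room count.
Events (time:±→running): 1:+→1 2:+→2 2:+→3 2:+→4 … peak 4.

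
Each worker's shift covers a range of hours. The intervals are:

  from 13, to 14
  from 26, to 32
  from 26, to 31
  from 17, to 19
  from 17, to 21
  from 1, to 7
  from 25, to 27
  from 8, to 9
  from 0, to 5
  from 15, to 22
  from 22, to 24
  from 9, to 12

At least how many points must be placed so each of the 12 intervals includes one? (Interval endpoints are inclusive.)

Sorted: [0,5] [1,7] [8,9] [9,12] [13,14] [17,19] [17,21] [15,22] [22,24] [25,27] [26,31] [26,32]
{[0,5],[1,7]} hit by 5; {[8,9],[9,12]} hit by 9; {[13,14]} hit by 14; {[17,19],[17,21],[15,22]} hit by 19; {[22,24]} hit by 24; {[25,27],[26,31],[26,32]} hit by 27.
Points: 5, 9, 14, 19, 24, 27 (6 total).

6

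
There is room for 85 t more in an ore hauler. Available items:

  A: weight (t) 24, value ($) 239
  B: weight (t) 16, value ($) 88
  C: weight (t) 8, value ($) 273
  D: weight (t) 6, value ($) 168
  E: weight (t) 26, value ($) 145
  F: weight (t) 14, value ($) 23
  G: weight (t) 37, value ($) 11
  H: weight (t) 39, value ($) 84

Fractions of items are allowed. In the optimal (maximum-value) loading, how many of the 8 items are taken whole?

5

Order: C (273/8=34.12) > D (168/6=28.00) > A (239/24=9.96) > E (145/26=5.58) > B (88/16=5.50) > H (84/39=2.15) > F (23/14=1.64) > G (11/37=0.30)
Fill: take C (8 @ 273) → take D (6 @ 168) → take A (24 @ 239) → take E (26 @ 145) → take B (16 @ 88) → take 5/39 of H → 10.77; 85/85 used.
5 item(s) taken whole; one partial (take 5/39 of H).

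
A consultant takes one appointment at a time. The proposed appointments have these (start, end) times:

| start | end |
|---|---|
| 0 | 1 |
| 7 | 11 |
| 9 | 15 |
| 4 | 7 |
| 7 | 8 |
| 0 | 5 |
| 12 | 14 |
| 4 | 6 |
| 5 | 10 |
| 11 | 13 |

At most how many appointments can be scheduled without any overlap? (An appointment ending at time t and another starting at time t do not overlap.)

4

Sorted by end: (0,1)  (0,5)  (4,6)  (4,7)  (7,8)  (5,10)  (7,11)  (11,13)  (12,14)  (9,15)
take (0,1); skip (0,5); take (4,6); skip (4,7); take (7,8); take (11,13); skip (12,14); skip (9,15).
Selected 4 appointments.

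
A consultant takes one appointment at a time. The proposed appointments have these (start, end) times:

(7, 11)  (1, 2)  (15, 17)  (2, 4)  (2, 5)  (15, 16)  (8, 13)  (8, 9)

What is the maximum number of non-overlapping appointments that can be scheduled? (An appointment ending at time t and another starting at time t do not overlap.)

4

By end time: (1,2), (2,4), (2,5), (8,9), (7,11), (8,13), (15,16), (15,17).
Pick (1,2); next start ≥ 2 → (2,4); next start ≥ 4 → (8,9); next start ≥ 9 → (15,16).
Selected 4 appointments.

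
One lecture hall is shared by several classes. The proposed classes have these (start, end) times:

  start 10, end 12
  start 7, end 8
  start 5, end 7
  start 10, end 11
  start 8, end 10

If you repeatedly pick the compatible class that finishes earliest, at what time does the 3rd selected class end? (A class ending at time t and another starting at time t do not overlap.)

10

By end time: (5,7), (7,8), (8,10), (10,11), (10,12).
Pick (5,7); next start ≥ 7 → (7,8); next start ≥ 8 → (8,10); next start ≥ 10 → (10,11).
Selected: (5,7) (7,8) (8,10) (10,11)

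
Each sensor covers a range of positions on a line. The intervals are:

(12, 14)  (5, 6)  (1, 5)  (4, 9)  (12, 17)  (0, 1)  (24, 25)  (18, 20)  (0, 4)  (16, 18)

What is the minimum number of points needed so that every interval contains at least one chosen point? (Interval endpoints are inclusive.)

5

Sort by right endpoint; whenever an interval is uncovered, place a point at its right end.
Sorted: [0,1] [0,4] [1,5] [5,6] [4,9] [12,14] [12,17] [16,18] [18,20] [24,25]
{[0,1],[0,4],[1,5]} hit by 1; {[5,6],[4,9]} hit by 6; {[12,14],[12,17]} hit by 14; {[16,18],[18,20]} hit by 18; {[24,25]} hit by 25.
Points: 1, 6, 14, 18, 25 (5 total).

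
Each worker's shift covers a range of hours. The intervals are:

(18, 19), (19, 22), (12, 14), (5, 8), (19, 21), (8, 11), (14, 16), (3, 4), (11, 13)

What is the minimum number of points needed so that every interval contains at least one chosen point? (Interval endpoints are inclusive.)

5

Sorted: [3,4] [5,8] [8,11] [11,13] [12,14] [14,16] [18,19] [19,21] [19,22]
{[3,4]} hit by 4; {[5,8],[8,11]} hit by 8; {[11,13],[12,14]} hit by 13; {[14,16]} hit by 16; {[18,19],[19,21],[19,22]} hit by 19.
Points: 4, 8, 13, 16, 19 (5 total).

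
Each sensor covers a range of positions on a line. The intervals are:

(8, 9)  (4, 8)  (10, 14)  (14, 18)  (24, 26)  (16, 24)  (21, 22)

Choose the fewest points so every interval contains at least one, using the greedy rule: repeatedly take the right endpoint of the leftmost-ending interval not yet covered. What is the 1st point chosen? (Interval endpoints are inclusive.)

Sorted: [4,8] [8,9] [10,14] [14,18] [21,22] [16,24] [24,26]
{[4,8],[8,9]} hit by 8; {[10,14],[14,18]} hit by 14; {[21,22],[16,24]} hit by 22; {[24,26]} hit by 26.
Points: 8, 14, 22, 26 (4 total).

8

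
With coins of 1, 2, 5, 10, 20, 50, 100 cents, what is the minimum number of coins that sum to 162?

4

Use the largest denomination that fits, subtract, and repeat.
162 − 1×100→62 − 1×50→12 − 1×10→2 − 1×2→0
Total coins = 1 + 1 + 1 + 1 = 4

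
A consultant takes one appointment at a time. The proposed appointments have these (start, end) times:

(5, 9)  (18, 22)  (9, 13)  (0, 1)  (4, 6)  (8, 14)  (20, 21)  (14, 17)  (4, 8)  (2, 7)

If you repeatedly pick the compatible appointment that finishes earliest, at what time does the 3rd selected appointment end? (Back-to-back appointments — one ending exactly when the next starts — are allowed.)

By end time: (0,1), (4,6), (2,7), (4,8), (5,9), (9,13), (8,14), (14,17), (20,21), (18,22).
Pick (0,1); next start ≥ 1 → (4,6); next start ≥ 6 → (9,13); next start ≥ 13 → (14,17); next start ≥ 17 → (20,21).
Selected: (0,1) (4,6) (9,13) (14,17) (20,21)

13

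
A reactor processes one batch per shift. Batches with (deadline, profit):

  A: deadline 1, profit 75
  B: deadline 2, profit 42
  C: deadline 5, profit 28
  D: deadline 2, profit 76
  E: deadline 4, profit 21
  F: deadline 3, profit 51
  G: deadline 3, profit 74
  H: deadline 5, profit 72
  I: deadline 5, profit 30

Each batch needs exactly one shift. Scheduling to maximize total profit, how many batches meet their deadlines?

By profit: D(d2,76), A(d1,75), G(d3,74), H(d5,72), F(d3,51), B(d2,42), I(d5,30), C(d5,28), E(d4,21)
D→slot 2; A→slot 1; G→slot 3; H→slot 5; F skipped; B skipped; I→slot 4; C skipped; E skipped.
5 of 9 scheduled.

5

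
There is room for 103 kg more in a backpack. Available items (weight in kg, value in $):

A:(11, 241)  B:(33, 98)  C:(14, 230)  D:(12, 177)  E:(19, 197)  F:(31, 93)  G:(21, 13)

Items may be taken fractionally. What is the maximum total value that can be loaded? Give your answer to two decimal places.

Ratios (sorted): A 21.91, C 16.43, D 14.75, E 10.37, F 3.00, B 2.97, G 0.62
take A (11 @ 241); take C (14 @ 230); take D (12 @ 177); take E (19 @ 197); take F (31 @ 93); take 16/33 of B → 47.52. Capacity used 103/103.
Total value = 985.52

985.52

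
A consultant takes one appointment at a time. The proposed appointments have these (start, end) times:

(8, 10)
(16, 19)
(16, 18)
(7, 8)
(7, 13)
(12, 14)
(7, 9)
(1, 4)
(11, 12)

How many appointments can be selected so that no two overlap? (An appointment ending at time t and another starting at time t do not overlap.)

Sorted by end: (1,4)  (7,8)  (7,9)  (8,10)  (11,12)  (7,13)  (12,14)  (16,18)  (16,19)
take (1,4); take (7,8); take (8,10); take (11,12); skip (7,13); take (12,14); take (16,18); skip (16,19).
Selected 6 appointments.

6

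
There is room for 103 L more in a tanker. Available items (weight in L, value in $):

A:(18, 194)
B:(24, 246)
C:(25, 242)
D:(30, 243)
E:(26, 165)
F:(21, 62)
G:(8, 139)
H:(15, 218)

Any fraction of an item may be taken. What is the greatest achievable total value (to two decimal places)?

1144.30

Order: G (139/8=17.38) > H (218/15=14.53) > A (194/18=10.78) > B (246/24=10.25) > C (242/25=9.68) > D (243/30=8.10) > E (165/26=6.35) > F (62/21=2.95)
Fill: take G (8 @ 139) → take H (15 @ 218) → take A (18 @ 194) → take B (24 @ 246) → take C (25 @ 242) → take 13/30 of D → 105.30; 103/103 used.
Total value = 1144.30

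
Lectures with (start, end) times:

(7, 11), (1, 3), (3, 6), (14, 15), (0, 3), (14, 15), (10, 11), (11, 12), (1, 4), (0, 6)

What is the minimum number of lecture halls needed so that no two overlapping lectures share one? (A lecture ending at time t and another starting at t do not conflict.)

Events (time:±→running): 0:+→1 0:+→2 1:+→3 1:+→4 … peak 4.

4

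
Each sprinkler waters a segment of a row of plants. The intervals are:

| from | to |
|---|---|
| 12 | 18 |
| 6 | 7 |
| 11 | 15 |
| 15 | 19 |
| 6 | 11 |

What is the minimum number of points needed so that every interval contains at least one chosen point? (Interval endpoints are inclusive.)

2

By right end: [6,7]  [6,11]  [11,15]  [12,18]  [15,19]
[6,7] uncovered → point at 7; [11,15] uncovered → point at 15.
Points: 7, 15 (2 total).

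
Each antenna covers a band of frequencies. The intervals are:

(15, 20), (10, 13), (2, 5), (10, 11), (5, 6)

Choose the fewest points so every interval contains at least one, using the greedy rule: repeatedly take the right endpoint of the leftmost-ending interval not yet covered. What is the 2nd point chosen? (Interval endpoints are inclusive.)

11

Sort by right endpoint; whenever an interval is uncovered, place a point at its right end.
By right end: [2,5]  [5,6]  [10,11]  [10,13]  [15,20]
[2,5] uncovered → point at 5; [10,11] uncovered → point at 11; [15,20] uncovered → point at 20.
Points: 5, 11, 20 (3 total).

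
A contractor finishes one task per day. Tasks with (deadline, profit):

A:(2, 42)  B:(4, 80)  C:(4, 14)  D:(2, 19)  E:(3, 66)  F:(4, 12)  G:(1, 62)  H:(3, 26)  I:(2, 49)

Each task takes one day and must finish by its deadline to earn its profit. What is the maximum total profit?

By profit: B(d4,80), E(d3,66), G(d1,62), I(d2,49), A(d2,42), H(d3,26), D(d2,19), C(d4,14), F(d4,12)
B→slot 4; E→slot 3; G→slot 1; I→slot 2; A skipped; H skipped; D skipped; C skipped; F skipped.
Profit = 62 + 49 + 66 + 80 = 257

257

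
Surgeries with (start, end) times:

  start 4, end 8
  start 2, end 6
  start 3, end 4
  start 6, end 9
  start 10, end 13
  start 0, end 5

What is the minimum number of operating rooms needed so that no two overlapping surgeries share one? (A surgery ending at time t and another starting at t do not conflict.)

Events (time:±→running): 0:+→1 2:+→2 3:+→3 … peak 3.

3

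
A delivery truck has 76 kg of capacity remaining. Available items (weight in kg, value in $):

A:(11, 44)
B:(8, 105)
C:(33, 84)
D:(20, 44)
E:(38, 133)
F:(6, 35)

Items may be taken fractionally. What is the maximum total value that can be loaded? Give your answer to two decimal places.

350.09

Ratios (sorted): B 13.12, F 5.83, A 4.00, E 3.50, C 2.55, D 2.20
take B (8 @ 105); take F (6 @ 35); take A (11 @ 44); take E (38 @ 133); take 13/33 of C → 33.09. Capacity used 76/76.
Total value = 350.09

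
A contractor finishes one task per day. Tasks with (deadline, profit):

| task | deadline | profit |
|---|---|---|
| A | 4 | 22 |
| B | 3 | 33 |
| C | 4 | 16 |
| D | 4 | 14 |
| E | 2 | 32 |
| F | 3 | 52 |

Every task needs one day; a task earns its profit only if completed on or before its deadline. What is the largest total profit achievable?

By profit: F(d3,52), B(d3,33), E(d2,32), A(d4,22), C(d4,16), D(d4,14)
F→slot 3; B→slot 2; E→slot 1; A→slot 4; C skipped; D skipped.
Profit = 32 + 33 + 52 + 22 = 139

139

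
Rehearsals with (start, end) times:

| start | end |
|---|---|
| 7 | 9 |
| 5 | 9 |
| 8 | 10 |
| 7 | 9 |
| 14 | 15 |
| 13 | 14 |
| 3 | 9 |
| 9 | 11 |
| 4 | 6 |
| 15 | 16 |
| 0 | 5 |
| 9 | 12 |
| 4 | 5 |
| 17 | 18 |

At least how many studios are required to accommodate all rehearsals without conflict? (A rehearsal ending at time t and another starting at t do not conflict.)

5

Count concurrent intervals with a sweep; the peak is the room count.
Events (time:±→running): 0:+→1 3:+→2 4:+→3 4:+→4 5:-→3 5:-→2 5:+→3 6:-→2 7:+→3 7:+→4 8:+→5 … peak 5.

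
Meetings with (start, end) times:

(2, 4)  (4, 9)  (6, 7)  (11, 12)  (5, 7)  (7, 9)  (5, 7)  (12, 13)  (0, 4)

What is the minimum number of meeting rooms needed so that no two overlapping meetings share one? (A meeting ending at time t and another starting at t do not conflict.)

4

Events (time:±→running): 0:+→1 2:+→2 4:-→1 4:-→0 4:+→1 5:+→2 5:+→3 6:+→4 … peak 4.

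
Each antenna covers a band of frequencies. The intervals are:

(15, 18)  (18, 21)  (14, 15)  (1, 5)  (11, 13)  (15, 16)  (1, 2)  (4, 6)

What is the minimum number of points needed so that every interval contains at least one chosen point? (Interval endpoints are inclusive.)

By right end: [1,2]  [1,5]  [4,6]  [11,13]  [14,15]  [15,16]  [15,18]  [18,21]
[1,2] uncovered → point at 2; [4,6] uncovered → point at 6; [11,13] uncovered → point at 13; [14,15] uncovered → point at 15; [18,21] uncovered → point at 21.
Points: 2, 6, 13, 15, 21 (5 total).

5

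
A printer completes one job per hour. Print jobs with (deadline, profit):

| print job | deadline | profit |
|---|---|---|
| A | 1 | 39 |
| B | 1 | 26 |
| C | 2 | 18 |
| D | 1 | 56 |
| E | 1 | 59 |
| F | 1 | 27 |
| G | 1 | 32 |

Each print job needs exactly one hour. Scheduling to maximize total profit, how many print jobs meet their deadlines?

2

Sort by profit descending; place each in the latest free slot ≤ its deadline.
By profit: E(d1,59), D(d1,56), A(d1,39), G(d1,32), F(d1,27), B(d1,26), C(d2,18)
E→slot 1; D skipped; A skipped; G skipped; F skipped; B skipped; C→slot 2.
2 of 7 scheduled.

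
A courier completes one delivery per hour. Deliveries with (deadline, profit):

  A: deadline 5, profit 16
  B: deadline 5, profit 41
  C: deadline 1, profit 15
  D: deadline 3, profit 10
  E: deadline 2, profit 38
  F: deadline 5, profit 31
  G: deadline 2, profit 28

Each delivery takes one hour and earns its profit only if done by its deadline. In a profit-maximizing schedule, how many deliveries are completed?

Take jobs in profit order; each goes to the latest open slot no later than its deadline.
Profit order: B=41 E=38 F=31 G=28 A=16 C=15 D=10
Assign: B→slot 5, E→slot 2, F→slot 4, G→slot 1, A→slot 3, C skipped, D skipped.
Slots: [1:G] [2:E] [3:A] [4:F] [5:B]
5 of 7 scheduled.

5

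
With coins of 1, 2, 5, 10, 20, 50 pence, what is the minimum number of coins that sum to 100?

2

Greedy: take as many of the largest coin as possible, then repeat with the remainder.
100 − 2×50→0
Total coins = 2 = 2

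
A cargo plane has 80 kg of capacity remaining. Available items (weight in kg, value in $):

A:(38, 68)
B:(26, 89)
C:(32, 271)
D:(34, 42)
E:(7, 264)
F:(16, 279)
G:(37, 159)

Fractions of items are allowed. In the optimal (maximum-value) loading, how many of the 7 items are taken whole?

3

Ratios (sorted): E 37.71, F 17.44, C 8.47, G 4.30, B 3.42, A 1.79, D 1.24
take E (7 @ 264); take F (16 @ 279); take C (32 @ 271); take 25/37 of G → 107.43. Capacity used 80/80.
3 item(s) taken whole; one partial (take 25/37 of G).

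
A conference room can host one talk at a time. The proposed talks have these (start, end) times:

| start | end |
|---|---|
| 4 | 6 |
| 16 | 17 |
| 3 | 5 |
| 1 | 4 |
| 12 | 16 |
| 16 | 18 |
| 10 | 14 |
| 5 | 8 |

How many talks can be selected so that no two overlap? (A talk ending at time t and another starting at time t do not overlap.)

Greedy by earliest finish: after sorting by end time, pick each interval compatible with the last pick.
Sorted by end: (1,4)  (3,5)  (4,6)  (5,8)  (10,14)  (12,16)  (16,17)  (16,18)
take (1,4); skip (3,5); take (4,6); skip (5,8); take (10,14); take (16,17); skip (16,18).
Selected 4 talks.

4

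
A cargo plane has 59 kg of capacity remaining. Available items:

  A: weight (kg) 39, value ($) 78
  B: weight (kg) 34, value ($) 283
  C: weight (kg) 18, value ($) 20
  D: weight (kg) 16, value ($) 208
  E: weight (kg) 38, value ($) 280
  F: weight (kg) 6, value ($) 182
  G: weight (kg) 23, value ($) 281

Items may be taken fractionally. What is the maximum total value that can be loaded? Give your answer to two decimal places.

787.53

Greedy by value/weight ratio, highest first.
Ratios (sorted): F 30.33, D 13.00, G 12.22, B 8.32, E 7.37, A 2.00, C 1.11
take F (6 @ 182); take D (16 @ 208); take G (23 @ 281); take 14/34 of B → 116.53. Capacity used 59/59.
Total value = 787.53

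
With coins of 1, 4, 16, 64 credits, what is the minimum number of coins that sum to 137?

137 = 2×64 + 2×4 + 1×1
Total coins = 2 + 2 + 1 = 5

5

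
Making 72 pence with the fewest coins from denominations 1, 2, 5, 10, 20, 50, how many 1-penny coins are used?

0

Use the largest denomination that fits, subtract, and repeat.
72 = 1×50 + 1×20 + 1×2
Count of 1: 0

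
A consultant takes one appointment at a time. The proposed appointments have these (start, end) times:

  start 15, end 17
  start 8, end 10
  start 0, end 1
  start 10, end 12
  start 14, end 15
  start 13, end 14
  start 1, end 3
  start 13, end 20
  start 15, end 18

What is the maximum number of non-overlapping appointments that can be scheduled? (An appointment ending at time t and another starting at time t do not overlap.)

7

Sorted by end: (0,1)  (1,3)  (8,10)  (10,12)  (13,14)  (14,15)  (15,17)  (15,18)  (13,20)
take (0,1); take (1,3); take (8,10); take (10,12); take (13,14); take (14,15); take (15,17); skip (13,20).
Selected 7 appointments.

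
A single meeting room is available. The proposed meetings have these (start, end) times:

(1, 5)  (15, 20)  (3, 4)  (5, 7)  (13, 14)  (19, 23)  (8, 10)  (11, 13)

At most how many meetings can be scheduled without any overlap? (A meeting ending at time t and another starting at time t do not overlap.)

6

Sorted by end: (3,4)  (1,5)  (5,7)  (8,10)  (11,13)  (13,14)  (15,20)  (19,23)
take (3,4); skip (1,5); take (5,7); take (8,10); take (11,13); take (13,14); take (15,20).
Selected 6 meetings.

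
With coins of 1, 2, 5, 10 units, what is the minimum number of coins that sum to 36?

5

Greedy: take as many of the largest coin as possible, then repeat with the remainder.
36 = 3×10 + 1×5 + 1×1
Total coins = 3 + 1 + 1 = 5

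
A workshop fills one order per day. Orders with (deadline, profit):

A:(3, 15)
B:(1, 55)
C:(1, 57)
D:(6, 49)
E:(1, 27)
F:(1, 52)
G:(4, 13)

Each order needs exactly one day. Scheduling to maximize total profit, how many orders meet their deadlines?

4

Take jobs in profit order; each goes to the latest open slot no later than its deadline.
By profit: C(d1,57), B(d1,55), F(d1,52), D(d6,49), E(d1,27), A(d3,15), G(d4,13)
C→slot 1; B skipped; F skipped; D→slot 6; E skipped; A→slot 3; G→slot 4.
4 of 7 scheduled.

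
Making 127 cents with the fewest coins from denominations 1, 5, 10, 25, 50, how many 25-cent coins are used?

127 − 2×50→27 − 1×25→2 − 2×1→0
Count of 25: 1

1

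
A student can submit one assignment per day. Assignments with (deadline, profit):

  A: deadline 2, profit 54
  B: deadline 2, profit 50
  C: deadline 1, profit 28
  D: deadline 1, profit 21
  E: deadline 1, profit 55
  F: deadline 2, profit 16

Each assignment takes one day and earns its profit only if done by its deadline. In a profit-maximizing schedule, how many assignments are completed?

Profit order: E=55 A=54 B=50 C=28 D=21 F=16
Assign: E→slot 1, A→slot 2, B skipped, C skipped, D skipped, F skipped.
Slots: [1:E] [2:A]
2 of 6 scheduled.

2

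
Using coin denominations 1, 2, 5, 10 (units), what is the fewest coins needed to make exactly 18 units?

4

18 = 1×10 + 1×5 + 1×2 + 1×1
Total coins = 1 + 1 + 1 + 1 = 4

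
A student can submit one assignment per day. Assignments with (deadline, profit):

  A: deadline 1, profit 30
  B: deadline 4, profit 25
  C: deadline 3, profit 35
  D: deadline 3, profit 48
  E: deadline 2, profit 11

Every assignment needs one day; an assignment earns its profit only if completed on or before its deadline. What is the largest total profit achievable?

Take jobs in profit order; each goes to the latest open slot no later than its deadline.
By profit: D(d3,48), C(d3,35), A(d1,30), B(d4,25), E(d2,11)
D→slot 3; C→slot 2; A→slot 1; B→slot 4; E skipped.
Profit = 30 + 35 + 48 + 25 = 138

138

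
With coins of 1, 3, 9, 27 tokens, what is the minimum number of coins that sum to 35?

35 − 1×27→8 − 2×3→2 − 2×1→0
Total coins = 1 + 2 + 2 = 5

5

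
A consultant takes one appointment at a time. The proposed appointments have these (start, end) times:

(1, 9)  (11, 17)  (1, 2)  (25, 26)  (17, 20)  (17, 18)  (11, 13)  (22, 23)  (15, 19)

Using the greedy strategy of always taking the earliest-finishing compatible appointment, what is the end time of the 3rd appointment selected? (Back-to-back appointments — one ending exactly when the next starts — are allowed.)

By end time: (1,2), (1,9), (11,13), (11,17), (17,18), (15,19), (17,20), (22,23), (25,26).
Pick (1,2); next start ≥ 2 → (11,13); next start ≥ 13 → (17,18); next start ≥ 18 → (22,23); next start ≥ 23 → (25,26).
Selected: (1,2) (11,13) (17,18) (22,23) (25,26)

18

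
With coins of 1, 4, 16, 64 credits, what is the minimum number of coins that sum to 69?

3

Use the largest denomination that fits, subtract, and repeat.
69 − 1×64→5 − 1×4→1 − 1×1→0
Total coins = 1 + 1 + 1 = 3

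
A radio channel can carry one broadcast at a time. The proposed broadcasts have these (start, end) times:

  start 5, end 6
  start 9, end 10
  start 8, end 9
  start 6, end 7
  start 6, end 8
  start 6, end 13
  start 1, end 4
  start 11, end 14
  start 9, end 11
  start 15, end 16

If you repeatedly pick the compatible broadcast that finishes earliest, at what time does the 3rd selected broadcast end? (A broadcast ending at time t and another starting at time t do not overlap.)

Greedy by earliest finish: after sorting by end time, pick each interval compatible with the last pick.
Sorted by end: (1,4)  (5,6)  (6,7)  (6,8)  (8,9)  (9,10)  (9,11)  (6,13)  (11,14)  (15,16)
take (1,4); take (5,6); take (6,7); skip (6,8); take (8,9); take (9,10); skip (9,11); take (11,14); take (15,16).
Selected: (1,4) (5,6) (6,7) (8,9) (9,10) (11,14) (15,16)

7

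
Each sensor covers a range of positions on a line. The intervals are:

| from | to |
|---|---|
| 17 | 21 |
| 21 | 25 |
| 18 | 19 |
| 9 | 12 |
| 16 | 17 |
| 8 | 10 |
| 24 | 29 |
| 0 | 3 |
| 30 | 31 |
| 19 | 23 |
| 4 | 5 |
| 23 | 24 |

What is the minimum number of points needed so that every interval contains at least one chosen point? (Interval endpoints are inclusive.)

7

Sorted: [0,3] [4,5] [8,10] [9,12] [16,17] [18,19] [17,21] [19,23] [23,24] [21,25] [24,29] [30,31]
{[0,3]} hit by 3; {[4,5]} hit by 5; {[8,10],[9,12]} hit by 10; {[16,17]} hit by 17; {[18,19],[17,21],[19,23]} hit by 19; {[23,24],[21,25],[24,29]} hit by 24; {[30,31]} hit by 31.
Points: 3, 5, 10, 17, 19, 24, 31 (7 total).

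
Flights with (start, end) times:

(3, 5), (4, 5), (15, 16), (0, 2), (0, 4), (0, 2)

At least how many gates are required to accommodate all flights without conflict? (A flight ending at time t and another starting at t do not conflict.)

Count concurrent intervals with a sweep; the peak is the room count.
starts: [0, 0, 0, 3, 4, 15]
ends:   [2, 2, 4, 5, 5, 16]
s0→1 s0→2 s0→3  — peak 3.

3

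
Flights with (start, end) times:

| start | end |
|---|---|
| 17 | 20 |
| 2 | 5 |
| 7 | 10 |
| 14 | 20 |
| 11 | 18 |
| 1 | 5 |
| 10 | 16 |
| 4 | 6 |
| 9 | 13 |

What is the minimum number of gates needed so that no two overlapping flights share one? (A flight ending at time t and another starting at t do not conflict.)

3

starts: [1, 2, 4, 7, 9, 10, 11, 14, 17]
ends:   [5, 5, 6, 10, 13, 16, 18, 20, 20]
s1→1 s2→2 s4→3  — peak 3.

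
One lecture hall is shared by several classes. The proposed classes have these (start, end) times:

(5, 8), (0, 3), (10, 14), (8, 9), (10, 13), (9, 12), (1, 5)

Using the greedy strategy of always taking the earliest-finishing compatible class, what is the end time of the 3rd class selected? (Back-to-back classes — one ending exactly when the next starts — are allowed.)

Order by finish time; keep every interval that doesn't clash with the previous kept one.
By end time: (0,3), (1,5), (5,8), (8,9), (9,12), (10,13), (10,14).
Pick (0,3); next start ≥ 3 → (5,8); next start ≥ 8 → (8,9); next start ≥ 9 → (9,12).
Selected: (0,3) (5,8) (8,9) (9,12)

9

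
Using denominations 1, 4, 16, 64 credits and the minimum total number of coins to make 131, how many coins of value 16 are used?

0

131 − 2×64→3 − 3×1→0
Count of 16: 0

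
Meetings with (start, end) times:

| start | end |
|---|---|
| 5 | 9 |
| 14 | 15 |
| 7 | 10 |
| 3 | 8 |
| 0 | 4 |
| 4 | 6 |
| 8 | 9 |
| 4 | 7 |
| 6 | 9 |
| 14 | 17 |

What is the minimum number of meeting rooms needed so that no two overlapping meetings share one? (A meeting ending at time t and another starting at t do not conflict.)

Events (time:±→running): 0:+→1 3:+→2 4:-→1 4:+→2 4:+→3 5:+→4 … peak 4.

4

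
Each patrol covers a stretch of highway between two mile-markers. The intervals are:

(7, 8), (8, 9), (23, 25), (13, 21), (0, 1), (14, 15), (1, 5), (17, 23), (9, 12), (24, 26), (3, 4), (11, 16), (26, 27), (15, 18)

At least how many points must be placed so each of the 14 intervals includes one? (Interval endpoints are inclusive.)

7

Process intervals by earliest right end; each time one isn't hit yet, stab at its right endpoint.
Sorted: [0,1] [3,4] [1,5] [7,8] [8,9] [9,12] [14,15] [11,16] [15,18] [13,21] [17,23] [23,25] [24,26] [26,27]
{[0,1]} hit by 1; {[3,4],[1,5]} hit by 4; {[7,8],[8,9]} hit by 8; {[9,12]} hit by 12; {[14,15],[11,16],[15,18],[13,21]} hit by 15; {[17,23],[23,25]} hit by 23; {[24,26],[26,27]} hit by 26.
Points: 1, 4, 8, 12, 15, 23, 26 (7 total).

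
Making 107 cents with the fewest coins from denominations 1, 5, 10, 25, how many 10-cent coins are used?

Use the largest denomination that fits, subtract, and repeat.
107 = 4×25 + 1×5 + 2×1
Count of 10: 0

0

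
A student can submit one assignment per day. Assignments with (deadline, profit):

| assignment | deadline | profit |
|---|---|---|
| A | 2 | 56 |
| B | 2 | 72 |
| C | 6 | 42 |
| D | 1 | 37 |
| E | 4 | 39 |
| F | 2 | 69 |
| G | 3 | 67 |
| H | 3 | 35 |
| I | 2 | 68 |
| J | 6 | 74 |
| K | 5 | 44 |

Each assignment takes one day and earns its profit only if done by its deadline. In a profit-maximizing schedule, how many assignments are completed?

6

Sort by profit descending; place each in the latest free slot ≤ its deadline.
Profit order: J=74 B=72 F=69 I=68 G=67 A=56 K=44 C=42 E=39 D=37 H=35
Assign: J→slot 6, B→slot 2, F→slot 1, I skipped, G→slot 3, A skipped, K→slot 5, C→slot 4, E skipped, D skipped, H skipped.
Slots: [1:F] [2:B] [3:G] [4:C] [5:K] [6:J]
6 of 11 scheduled.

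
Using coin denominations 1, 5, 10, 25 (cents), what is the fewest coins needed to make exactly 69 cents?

Greedy: take as many of the largest coin as possible, then repeat with the remainder.
69 = 2×25 + 1×10 + 1×5 + 4×1
Total coins = 2 + 1 + 1 + 4 = 8

8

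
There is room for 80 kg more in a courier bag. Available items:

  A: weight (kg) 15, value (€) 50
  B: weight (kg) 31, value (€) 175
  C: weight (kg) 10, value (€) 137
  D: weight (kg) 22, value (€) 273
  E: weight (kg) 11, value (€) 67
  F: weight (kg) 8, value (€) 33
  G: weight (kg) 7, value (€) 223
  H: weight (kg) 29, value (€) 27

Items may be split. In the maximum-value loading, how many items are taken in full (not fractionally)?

Sort by value per unit weight and fill in that order.
Order: G (223/7=31.86) > C (137/10=13.70) > D (273/22=12.41) > E (67/11=6.09) > B (175/31=5.65) > F (33/8=4.12) > A (50/15=3.33) > H (27/29=0.93)
Fill: take G (7 @ 223) → take C (10 @ 137) → take D (22 @ 273) → take E (11 @ 67) → take 30/31 of B → 169.35; 80/80 used.
4 item(s) taken whole; one partial (take 30/31 of B).

4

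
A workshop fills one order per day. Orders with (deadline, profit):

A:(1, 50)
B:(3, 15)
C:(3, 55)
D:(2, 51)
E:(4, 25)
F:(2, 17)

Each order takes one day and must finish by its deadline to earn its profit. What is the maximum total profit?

Sort by profit descending; place each in the latest free slot ≤ its deadline.
By profit: C(d3,55), D(d2,51), A(d1,50), E(d4,25), F(d2,17), B(d3,15)
C→slot 3; D→slot 2; A→slot 1; E→slot 4; F skipped; B skipped.
Profit = 50 + 51 + 55 + 25 = 181

181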